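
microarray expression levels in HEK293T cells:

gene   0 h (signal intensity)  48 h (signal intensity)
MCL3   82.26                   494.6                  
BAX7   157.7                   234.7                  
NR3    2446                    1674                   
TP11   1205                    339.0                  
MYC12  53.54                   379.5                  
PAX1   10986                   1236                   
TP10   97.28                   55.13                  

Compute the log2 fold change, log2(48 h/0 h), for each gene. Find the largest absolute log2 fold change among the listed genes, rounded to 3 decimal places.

log2(494.6/82.26) = 2.588  (MCL3)
log2(234.7/157.7) = 0.574  (BAX7)
log2(1674/2446) = -0.547  (NR3)
log2(339.0/1205) = -1.830  (TP11)
log2(379.5/53.54) = 2.825  (MYC12)
log2(1236/10986) = -3.152  (PAX1)
log2(55.13/97.28) = -0.819  (TP10)
The largest magnitude belongs to PAX1.

3.152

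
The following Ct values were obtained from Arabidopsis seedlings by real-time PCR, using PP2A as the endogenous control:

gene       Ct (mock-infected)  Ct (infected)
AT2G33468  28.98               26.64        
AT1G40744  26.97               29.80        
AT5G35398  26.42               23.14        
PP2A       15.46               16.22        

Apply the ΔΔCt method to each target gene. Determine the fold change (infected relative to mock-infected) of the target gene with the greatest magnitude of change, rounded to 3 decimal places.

16.450

AT2G33468: ΔΔCt = (26.64−16.22) − (28.98−15.46) = 10.42 − 13.52 = -3.10; fold change = 2^3.10 = 8.574
AT1G40744: ΔΔCt = (29.80−16.22) − (26.97−15.46) = 13.58 − 11.51 = 2.07; fold change = 2^-2.07 = 0.238
AT5G35398: ΔΔCt = (23.14−16.22) − (26.42−15.46) = 6.92 − 10.96 = -4.04; fold change = 2^4.04 = 16.450
AT5G35398 has the largest |ΔΔCt| = 4.04.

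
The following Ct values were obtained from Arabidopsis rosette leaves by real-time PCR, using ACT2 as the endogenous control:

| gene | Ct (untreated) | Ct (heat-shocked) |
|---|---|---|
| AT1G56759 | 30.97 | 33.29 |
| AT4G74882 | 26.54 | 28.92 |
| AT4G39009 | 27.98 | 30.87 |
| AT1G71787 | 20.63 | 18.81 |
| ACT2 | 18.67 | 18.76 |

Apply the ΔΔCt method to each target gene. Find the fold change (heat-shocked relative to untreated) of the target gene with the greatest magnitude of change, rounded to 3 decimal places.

0.144

AT1G56759: ΔΔCt = (33.29−18.76) − (30.97−18.67) = 14.53 − 12.30 = 2.23; fold change = 2^-2.23 = 0.213
AT4G74882: ΔΔCt = (28.92−18.76) − (26.54−18.67) = 10.16 − 7.87 = 2.29; fold change = 2^-2.29 = 0.204
AT4G39009: ΔΔCt = (30.87−18.76) − (27.98−18.67) = 12.11 − 9.31 = 2.80; fold change = 2^-2.80 = 0.144
AT1G71787: ΔΔCt = (18.81−18.76) − (20.63−18.67) = 0.05 − 1.96 = -1.91; fold change = 2^1.91 = 3.758
AT4G39009 has the largest |ΔΔCt| = 2.80.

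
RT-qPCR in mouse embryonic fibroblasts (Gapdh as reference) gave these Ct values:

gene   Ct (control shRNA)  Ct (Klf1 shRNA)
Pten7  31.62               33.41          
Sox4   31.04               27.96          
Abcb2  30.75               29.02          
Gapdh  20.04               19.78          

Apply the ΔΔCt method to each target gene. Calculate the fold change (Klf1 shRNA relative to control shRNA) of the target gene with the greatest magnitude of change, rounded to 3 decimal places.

Pten7: ΔΔCt = (33.41−19.78) − (31.62−20.04) = 13.63 − 11.58 = 2.05; fold change = 2^-2.05 = 0.241
Sox4: ΔΔCt = (27.96−19.78) − (31.04−20.04) = 8.18 − 11.00 = -2.82; fold change = 2^2.82 = 7.062
Abcb2: ΔΔCt = (29.02−19.78) − (30.75−20.04) = 9.24 − 10.71 = -1.47; fold change = 2^1.47 = 2.770
Sox4 has the largest |ΔΔCt| = 2.82.

7.062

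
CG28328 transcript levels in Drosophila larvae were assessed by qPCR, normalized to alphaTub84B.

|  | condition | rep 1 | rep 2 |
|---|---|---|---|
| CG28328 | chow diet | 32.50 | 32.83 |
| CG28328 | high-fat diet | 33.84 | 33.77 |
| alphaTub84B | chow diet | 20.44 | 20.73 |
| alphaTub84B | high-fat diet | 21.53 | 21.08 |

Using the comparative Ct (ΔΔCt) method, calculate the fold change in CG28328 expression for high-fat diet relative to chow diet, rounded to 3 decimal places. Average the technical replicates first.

Mean Ct: CG28328 chow diet 32.665; CG28328 high-fat diet 33.805; alphaTub84B chow diet 20.585; alphaTub84B high-fat diet 21.305
ΔCt(chow diet) = 32.665 − 20.585 = 12.080
ΔCt(high-fat diet) = 33.805 − 21.305 = 12.500
ΔΔCt = 12.500 − 12.080 = 0.420
Fold change = 2^(−0.420) = 0.7474

0.747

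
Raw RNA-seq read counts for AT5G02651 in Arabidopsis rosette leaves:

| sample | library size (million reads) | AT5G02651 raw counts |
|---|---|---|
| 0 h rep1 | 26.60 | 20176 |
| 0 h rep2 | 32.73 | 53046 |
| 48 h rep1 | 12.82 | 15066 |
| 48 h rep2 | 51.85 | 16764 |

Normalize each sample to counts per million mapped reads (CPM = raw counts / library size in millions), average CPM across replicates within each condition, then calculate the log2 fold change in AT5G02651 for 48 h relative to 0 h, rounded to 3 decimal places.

CPM(0 h rep1) = 20176 / 26.60 = 758.4962
CPM(0 h rep2) = 53046 / 32.73 = 1620.7149
CPM(48 h rep1) = 15066 / 12.82 = 1175.1950
CPM(48 h rep2) = 16764 / 51.85 = 323.3173
mean CPM(0 h) = 1189.6056; mean CPM(48 h) = 749.2561
Fold change = 749.2561 / 1189.6056 = 0.62984
log2(0.62984) = -0.6670

-0.667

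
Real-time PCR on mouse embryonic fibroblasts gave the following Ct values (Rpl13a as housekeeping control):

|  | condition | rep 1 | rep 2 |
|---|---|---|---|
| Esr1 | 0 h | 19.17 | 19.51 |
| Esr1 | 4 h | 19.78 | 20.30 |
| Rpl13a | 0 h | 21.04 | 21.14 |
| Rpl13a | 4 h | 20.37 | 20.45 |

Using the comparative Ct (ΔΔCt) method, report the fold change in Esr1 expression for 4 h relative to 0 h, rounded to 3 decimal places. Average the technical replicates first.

Mean Ct: Esr1 0 h 19.340; Esr1 4 h 20.040; Rpl13a 0 h 21.090; Rpl13a 4 h 20.410
ΔCt(0 h) = 19.340 − 21.090 = -1.750
ΔCt(4 h) = 20.040 − 20.410 = -0.370
ΔΔCt = -0.370 − (-1.750) = 1.380
Fold change = 2^(−1.380) = 0.3842

0.384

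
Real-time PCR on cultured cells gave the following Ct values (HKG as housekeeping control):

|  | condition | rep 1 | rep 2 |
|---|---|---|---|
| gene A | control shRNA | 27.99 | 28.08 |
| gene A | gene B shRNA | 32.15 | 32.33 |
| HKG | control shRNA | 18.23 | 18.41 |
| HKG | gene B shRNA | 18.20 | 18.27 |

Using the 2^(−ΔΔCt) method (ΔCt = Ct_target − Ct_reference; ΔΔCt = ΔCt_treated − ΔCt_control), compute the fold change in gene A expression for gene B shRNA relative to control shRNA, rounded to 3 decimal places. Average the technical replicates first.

Mean Ct: gene A control shRNA 28.035; gene A gene B shRNA 32.240; HKG control shRNA 18.320; HKG gene B shRNA 18.235
ΔCt(control shRNA) = 28.035 − 18.320 = 9.715
ΔCt(gene B shRNA) = 32.240 − 18.235 = 14.005
ΔΔCt = 14.005 − 9.715 = 4.290
Fold change = 2^(−4.290) = 0.0511

0.051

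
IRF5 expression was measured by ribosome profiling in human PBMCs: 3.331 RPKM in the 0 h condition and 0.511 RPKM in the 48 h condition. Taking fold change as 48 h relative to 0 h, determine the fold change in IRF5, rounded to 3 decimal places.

Fold change = 0.511 / 3.331 = 0.1534
IRF5 is downregulated.

0.153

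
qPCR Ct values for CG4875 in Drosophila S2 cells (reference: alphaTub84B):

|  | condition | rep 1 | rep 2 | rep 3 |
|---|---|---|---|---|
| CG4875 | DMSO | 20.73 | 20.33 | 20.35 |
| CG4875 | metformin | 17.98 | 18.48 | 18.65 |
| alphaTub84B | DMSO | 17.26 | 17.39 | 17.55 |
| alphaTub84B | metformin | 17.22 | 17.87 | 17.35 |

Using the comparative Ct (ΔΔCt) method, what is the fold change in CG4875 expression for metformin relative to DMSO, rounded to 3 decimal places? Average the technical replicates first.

Mean Ct: CG4875 DMSO 20.470; CG4875 metformin 18.370; alphaTub84B DMSO 17.400; alphaTub84B metformin 17.480
ΔCt(DMSO) = 20.470 − 17.400 = 3.070
ΔCt(metformin) = 18.370 − 17.480 = 0.890
ΔΔCt = 0.890 − 3.070 = -2.180
Fold change = 2^(−(-2.180)) = 2^2.180 = 4.5315

4.532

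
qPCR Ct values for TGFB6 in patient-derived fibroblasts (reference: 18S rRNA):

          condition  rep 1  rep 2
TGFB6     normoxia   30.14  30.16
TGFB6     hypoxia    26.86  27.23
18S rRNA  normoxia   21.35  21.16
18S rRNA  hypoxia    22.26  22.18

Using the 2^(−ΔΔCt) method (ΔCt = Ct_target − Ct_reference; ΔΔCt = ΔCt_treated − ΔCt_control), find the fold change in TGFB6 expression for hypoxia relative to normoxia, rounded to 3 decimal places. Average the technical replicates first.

16.795

Mean Ct: TGFB6 normoxia 30.150; TGFB6 hypoxia 27.045; 18S rRNA normoxia 21.255; 18S rRNA hypoxia 22.220
ΔCt(normoxia) = 30.150 − 21.255 = 8.895
ΔCt(hypoxia) = 27.045 − 22.220 = 4.825
ΔΔCt = 4.825 − 8.895 = -4.070
Fold change = 2^(−(-4.070)) = 2^4.070 = 16.7955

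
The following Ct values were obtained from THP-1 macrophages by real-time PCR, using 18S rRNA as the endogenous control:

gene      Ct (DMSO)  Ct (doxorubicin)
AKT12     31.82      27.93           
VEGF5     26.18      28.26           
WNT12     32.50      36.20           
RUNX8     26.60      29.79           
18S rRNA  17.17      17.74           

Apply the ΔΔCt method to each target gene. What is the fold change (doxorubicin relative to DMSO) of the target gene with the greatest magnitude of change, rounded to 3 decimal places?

22.009

AKT12: ΔΔCt = (27.93−17.74) − (31.82−17.17) = 10.19 − 14.65 = -4.46; fold change = 2^4.46 = 22.009
VEGF5: ΔΔCt = (28.26−17.74) − (26.18−17.17) = 10.52 − 9.01 = 1.51; fold change = 2^-1.51 = 0.351
WNT12: ΔΔCt = (36.20−17.74) − (32.50−17.17) = 18.46 − 15.33 = 3.13; fold change = 2^-3.13 = 0.114
RUNX8: ΔΔCt = (29.79−17.74) − (26.60−17.17) = 12.05 − 9.43 = 2.62; fold change = 2^-2.62 = 0.163
AKT12 has the largest |ΔΔCt| = 4.46.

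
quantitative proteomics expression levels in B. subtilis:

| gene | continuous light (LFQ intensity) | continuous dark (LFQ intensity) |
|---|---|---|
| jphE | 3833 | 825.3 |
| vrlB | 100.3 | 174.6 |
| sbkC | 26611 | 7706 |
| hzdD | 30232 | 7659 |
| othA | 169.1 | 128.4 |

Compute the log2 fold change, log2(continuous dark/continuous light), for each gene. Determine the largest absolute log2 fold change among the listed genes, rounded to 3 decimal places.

2.215

log2(825.3/3833) = -2.215  (jphE)
log2(174.6/100.3) = 0.800  (vrlB)
log2(7706/26611) = -1.788  (sbkC)
log2(7659/30232) = -1.981  (hzdD)
log2(128.4/169.1) = -0.397  (othA)
The largest magnitude belongs to jphE.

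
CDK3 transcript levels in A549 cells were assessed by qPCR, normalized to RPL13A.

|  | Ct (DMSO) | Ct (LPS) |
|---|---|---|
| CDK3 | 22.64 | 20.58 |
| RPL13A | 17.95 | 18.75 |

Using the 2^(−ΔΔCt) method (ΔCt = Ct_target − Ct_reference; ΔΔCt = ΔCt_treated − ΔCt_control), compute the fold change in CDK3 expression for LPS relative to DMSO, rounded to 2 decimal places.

ΔCt(DMSO) = 22.640 − 17.950 = 4.690
ΔCt(LPS) = 20.580 − 18.750 = 1.830
ΔΔCt = 1.830 − 4.690 = -2.860
Fold change = 2^(−(-2.860)) = 2^2.860 = 7.260

7.26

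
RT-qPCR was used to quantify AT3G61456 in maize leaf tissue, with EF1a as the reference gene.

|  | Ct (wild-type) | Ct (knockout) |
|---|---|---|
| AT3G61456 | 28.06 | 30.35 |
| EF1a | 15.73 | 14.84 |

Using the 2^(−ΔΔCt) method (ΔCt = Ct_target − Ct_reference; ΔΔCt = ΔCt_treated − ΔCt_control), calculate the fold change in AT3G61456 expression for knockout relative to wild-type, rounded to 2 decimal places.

ΔCt(wild-type) = 28.060 − 15.730 = 12.330
ΔCt(knockout) = 30.350 − 14.840 = 15.510
ΔΔCt = 15.510 − 12.330 = 3.180
Fold change = 2^(−3.180) = 0.110

0.11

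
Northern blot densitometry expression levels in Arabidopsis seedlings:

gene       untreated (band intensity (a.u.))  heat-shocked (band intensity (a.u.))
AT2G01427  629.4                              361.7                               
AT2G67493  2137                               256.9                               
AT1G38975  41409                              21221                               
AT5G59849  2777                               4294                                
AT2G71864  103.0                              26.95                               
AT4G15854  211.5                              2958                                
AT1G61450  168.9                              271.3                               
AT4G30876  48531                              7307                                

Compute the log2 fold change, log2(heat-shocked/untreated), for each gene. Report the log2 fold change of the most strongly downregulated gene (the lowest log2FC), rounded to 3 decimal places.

-3.056

log2(361.7/629.4) = -0.799  (AT2G01427)
log2(256.9/2137) = -3.056  (AT2G67493)
log2(21221/41409) = -0.964  (AT1G38975)
log2(4294/2777) = 0.629  (AT5G59849)
log2(26.95/103.0) = -1.934  (AT2G71864)
log2(2958/211.5) = 3.806  (AT4G15854)
log2(271.3/168.9) = 0.684  (AT1G61450)
log2(7307/48531) = -2.732  (AT4G30876)
AT2G67493 is most strongly downregulated.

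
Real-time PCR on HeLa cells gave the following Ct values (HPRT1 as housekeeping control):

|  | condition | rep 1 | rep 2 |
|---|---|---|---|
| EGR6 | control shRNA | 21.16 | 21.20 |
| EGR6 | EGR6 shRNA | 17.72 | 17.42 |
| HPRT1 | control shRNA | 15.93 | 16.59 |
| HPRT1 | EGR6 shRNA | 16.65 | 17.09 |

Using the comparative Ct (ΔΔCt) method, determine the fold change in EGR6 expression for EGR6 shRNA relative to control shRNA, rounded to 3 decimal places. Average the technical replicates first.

Mean Ct: EGR6 control shRNA 21.180; EGR6 EGR6 shRNA 17.570; HPRT1 control shRNA 16.260; HPRT1 EGR6 shRNA 16.870
ΔCt(control shRNA) = 21.180 − 16.260 = 4.920
ΔCt(EGR6 shRNA) = 17.570 − 16.870 = 0.700
ΔΔCt = 0.700 − 4.920 = -4.220
Fold change = 2^(−(-4.220)) = 2^4.220 = 18.6357

18.636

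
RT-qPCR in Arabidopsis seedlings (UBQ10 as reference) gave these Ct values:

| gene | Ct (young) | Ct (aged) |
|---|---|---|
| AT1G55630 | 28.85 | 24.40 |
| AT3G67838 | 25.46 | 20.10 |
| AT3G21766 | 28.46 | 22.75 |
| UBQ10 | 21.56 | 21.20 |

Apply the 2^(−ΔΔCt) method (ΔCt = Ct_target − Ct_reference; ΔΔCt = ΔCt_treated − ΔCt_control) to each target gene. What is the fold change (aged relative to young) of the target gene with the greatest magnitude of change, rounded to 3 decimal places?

AT1G55630: ΔΔCt = (24.40−21.20) − (28.85−21.56) = 3.20 − 7.29 = -4.09; fold change = 2^4.09 = 17.030
AT3G67838: ΔΔCt = (20.10−21.20) − (25.46−21.56) = -1.10 − 3.90 = -5.00; fold change = 2^5.00 = 32.000
AT3G21766: ΔΔCt = (22.75−21.20) − (28.46−21.56) = 1.55 − 6.90 = -5.35; fold change = 2^5.35 = 40.786
AT3G21766 has the largest |ΔΔCt| = 5.35.

40.786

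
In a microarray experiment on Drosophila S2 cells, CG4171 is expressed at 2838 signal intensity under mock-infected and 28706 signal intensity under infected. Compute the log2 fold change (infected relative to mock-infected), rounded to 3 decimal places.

3.338

Fold change = 28706 / 2838 = 10.1149
log2(10.1149) = 3.3384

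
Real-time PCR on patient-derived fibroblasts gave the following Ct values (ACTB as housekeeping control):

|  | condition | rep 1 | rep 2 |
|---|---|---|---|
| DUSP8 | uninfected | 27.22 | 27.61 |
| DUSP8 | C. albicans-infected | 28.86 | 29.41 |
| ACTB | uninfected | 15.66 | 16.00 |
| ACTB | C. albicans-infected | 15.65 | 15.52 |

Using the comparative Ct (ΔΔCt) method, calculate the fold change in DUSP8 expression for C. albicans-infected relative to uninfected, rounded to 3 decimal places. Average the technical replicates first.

0.256

Mean Ct: DUSP8 uninfected 27.415; DUSP8 C. albicans-infected 29.135; ACTB uninfected 15.830; ACTB C. albicans-infected 15.585
ΔCt(uninfected) = 27.415 − 15.830 = 11.585
ΔCt(C. albicans-infected) = 29.135 − 15.585 = 13.550
ΔΔCt = 13.550 − 11.585 = 1.965
Fold change = 2^(−1.965) = 0.2561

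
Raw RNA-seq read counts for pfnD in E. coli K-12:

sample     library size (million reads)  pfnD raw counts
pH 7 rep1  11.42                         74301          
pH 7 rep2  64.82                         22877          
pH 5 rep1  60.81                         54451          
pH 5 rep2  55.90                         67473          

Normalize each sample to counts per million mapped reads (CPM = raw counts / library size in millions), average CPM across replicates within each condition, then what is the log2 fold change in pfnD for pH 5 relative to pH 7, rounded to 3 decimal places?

CPM(pH 7 rep1) = 74301 / 11.42 = 6506.2172
CPM(pH 7 rep2) = 22877 / 64.82 = 352.9312
CPM(pH 5 rep1) = 54451 / 60.81 = 895.4284
CPM(pH 5 rep2) = 67473 / 55.90 = 1207.0304
mean CPM(pH 7) = 3429.5742; mean CPM(pH 5) = 1051.2294
Fold change = 1051.2294 / 3429.5742 = 0.30652
log2(0.30652) = -1.7060

-1.706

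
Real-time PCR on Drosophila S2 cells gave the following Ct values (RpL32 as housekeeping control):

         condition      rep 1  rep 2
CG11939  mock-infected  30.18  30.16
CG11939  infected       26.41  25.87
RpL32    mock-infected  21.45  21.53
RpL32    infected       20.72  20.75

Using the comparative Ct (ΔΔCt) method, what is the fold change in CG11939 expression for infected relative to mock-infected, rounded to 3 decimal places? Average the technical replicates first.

9.680

Mean Ct: CG11939 mock-infected 30.170; CG11939 infected 26.140; RpL32 mock-infected 21.490; RpL32 infected 20.735
ΔCt(mock-infected) = 30.170 − 21.490 = 8.680
ΔCt(infected) = 26.140 − 20.735 = 5.405
ΔΔCt = 5.405 − 8.680 = -3.275
Fold change = 2^(−(-3.275)) = 2^3.275 = 9.6800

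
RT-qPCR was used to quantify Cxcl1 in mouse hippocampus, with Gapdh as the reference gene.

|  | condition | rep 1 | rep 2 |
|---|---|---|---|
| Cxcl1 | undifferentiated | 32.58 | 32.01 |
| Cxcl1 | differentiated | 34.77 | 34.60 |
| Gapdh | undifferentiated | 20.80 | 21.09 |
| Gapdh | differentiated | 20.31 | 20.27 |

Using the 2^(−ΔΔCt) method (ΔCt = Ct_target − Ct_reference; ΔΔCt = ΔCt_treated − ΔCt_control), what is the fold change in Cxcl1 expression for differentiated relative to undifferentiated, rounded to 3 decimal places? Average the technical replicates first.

Mean Ct: Cxcl1 undifferentiated 32.295; Cxcl1 differentiated 34.685; Gapdh undifferentiated 20.945; Gapdh differentiated 20.290
ΔCt(undifferentiated) = 32.295 − 20.945 = 11.350
ΔCt(differentiated) = 34.685 − 20.290 = 14.395
ΔΔCt = 14.395 − 11.350 = 3.045
Fold change = 2^(−3.045) = 0.1212

0.121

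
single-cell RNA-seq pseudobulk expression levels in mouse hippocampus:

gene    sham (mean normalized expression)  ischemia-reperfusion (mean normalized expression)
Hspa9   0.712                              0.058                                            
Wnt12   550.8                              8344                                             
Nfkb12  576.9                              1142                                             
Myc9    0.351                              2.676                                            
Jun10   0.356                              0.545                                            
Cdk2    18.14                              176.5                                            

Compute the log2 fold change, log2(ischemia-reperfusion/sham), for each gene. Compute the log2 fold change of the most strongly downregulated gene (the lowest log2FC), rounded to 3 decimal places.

-3.618

log2(0.058/0.712) = -3.618  (Hspa9)
log2(8344/550.8) = 3.921  (Wnt12)
log2(1142/576.9) = 0.985  (Nfkb12)
log2(2.676/0.351) = 2.931  (Myc9)
log2(0.545/0.356) = 0.614  (Jun10)
log2(176.5/18.14) = 3.282  (Cdk2)
Hspa9 is most strongly downregulated.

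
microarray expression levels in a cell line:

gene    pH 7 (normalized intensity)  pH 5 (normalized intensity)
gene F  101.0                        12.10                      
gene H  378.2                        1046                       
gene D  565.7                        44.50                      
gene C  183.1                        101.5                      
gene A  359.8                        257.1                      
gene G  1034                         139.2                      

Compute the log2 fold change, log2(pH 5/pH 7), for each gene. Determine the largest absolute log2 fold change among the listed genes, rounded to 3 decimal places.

3.668

log2(12.10/101.0) = -3.061  (gene F)
log2(1046/378.2) = 1.468  (gene H)
log2(44.50/565.7) = -3.668  (gene D)
log2(101.5/183.1) = -0.851  (gene C)
log2(257.1/359.8) = -0.485  (gene A)
log2(139.2/1034) = -2.893  (gene G)
The largest magnitude belongs to gene D.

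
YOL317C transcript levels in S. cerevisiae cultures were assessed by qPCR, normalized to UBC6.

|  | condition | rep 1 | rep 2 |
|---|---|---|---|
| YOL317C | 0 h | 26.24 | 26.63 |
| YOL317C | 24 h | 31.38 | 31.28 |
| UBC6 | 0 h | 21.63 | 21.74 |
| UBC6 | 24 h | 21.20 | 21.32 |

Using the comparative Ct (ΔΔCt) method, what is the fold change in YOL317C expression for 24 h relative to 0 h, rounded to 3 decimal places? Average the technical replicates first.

0.025

Mean Ct: YOL317C 0 h 26.435; YOL317C 24 h 31.330; UBC6 0 h 21.685; UBC6 24 h 21.260
ΔCt(0 h) = 26.435 − 21.685 = 4.750
ΔCt(24 h) = 31.330 − 21.260 = 10.070
ΔΔCt = 10.070 − 4.750 = 5.320
Fold change = 2^(−5.320) = 0.0250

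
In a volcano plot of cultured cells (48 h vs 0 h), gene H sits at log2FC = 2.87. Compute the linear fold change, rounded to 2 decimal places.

Fold change = 2^(2.87) = 7.311

7.31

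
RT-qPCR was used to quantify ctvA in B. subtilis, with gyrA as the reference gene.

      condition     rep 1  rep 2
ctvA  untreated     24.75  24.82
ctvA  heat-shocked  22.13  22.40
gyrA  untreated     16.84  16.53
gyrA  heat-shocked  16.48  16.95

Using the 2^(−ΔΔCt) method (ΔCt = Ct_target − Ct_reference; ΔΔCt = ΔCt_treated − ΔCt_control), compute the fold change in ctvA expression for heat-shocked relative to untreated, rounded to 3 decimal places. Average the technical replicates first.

5.856

Mean Ct: ctvA untreated 24.785; ctvA heat-shocked 22.265; gyrA untreated 16.685; gyrA heat-shocked 16.715
ΔCt(untreated) = 24.785 − 16.685 = 8.100
ΔCt(heat-shocked) = 22.265 − 16.715 = 5.550
ΔΔCt = 5.550 − 8.100 = -2.550
Fold change = 2^(−(-2.550)) = 2^2.550 = 5.8563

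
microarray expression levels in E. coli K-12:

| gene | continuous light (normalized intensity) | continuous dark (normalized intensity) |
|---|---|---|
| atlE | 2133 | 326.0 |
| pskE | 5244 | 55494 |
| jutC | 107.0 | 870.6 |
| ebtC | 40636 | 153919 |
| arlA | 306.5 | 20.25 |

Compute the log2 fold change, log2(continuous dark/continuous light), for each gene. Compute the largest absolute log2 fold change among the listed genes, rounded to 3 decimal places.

3.920

log2(326.0/2133) = -2.710  (atlE)
log2(55494/5244) = 3.404  (pskE)
log2(870.6/107.0) = 3.024  (jutC)
log2(153919/40636) = 1.921  (ebtC)
log2(20.25/306.5) = -3.920  (arlA)
The largest magnitude belongs to arlA.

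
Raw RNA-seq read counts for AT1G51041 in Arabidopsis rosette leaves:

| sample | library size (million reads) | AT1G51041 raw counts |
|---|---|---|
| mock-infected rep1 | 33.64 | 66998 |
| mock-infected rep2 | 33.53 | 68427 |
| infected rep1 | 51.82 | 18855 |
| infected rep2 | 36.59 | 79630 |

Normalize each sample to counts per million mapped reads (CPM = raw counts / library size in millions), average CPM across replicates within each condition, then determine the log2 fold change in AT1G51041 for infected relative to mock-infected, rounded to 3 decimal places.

-0.667

CPM(mock-infected rep1) = 66998 / 33.64 = 1991.6171
CPM(mock-infected rep2) = 68427 / 33.53 = 2040.7695
CPM(infected rep1) = 18855 / 51.82 = 363.8557
CPM(infected rep2) = 79630 / 36.59 = 2176.2777
mean CPM(mock-infected) = 2016.1933; mean CPM(infected) = 1270.0667
Fold change = 1270.0667 / 2016.1933 = 0.62993
log2(0.62993) = -0.6667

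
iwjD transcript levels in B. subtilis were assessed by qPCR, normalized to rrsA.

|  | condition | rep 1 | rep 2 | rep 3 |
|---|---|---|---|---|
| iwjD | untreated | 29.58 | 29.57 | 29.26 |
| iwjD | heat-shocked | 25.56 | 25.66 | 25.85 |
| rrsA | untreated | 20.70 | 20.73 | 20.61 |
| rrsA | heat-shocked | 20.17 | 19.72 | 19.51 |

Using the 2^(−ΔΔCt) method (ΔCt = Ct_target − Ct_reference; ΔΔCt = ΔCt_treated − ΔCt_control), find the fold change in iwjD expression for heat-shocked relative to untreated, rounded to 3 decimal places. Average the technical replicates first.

Mean Ct: iwjD untreated 29.470; iwjD heat-shocked 25.690; rrsA untreated 20.680; rrsA heat-shocked 19.800
ΔCt(untreated) = 29.470 − 20.680 = 8.790
ΔCt(heat-shocked) = 25.690 − 19.800 = 5.890
ΔΔCt = 5.890 − 8.790 = -2.900
Fold change = 2^(−(-2.900)) = 2^2.900 = 7.4643

7.464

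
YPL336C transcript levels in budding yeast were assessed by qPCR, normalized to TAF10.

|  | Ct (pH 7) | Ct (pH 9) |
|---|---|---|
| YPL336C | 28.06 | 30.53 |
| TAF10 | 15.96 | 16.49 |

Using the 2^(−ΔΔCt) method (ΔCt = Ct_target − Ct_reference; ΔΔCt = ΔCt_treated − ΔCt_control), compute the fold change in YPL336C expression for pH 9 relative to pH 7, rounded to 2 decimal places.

ΔCt(pH 7) = 28.060 − 15.960 = 12.100
ΔCt(pH 9) = 30.530 − 16.490 = 14.040
ΔΔCt = 14.040 − 12.100 = 1.940
Fold change = 2^(−1.940) = 0.261

0.26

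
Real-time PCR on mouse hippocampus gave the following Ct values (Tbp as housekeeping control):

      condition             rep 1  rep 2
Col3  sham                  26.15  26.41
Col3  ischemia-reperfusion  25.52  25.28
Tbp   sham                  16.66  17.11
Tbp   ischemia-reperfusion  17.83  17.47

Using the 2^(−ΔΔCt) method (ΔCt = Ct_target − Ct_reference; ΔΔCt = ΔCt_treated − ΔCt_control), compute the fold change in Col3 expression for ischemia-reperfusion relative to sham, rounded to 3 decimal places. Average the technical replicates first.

3.127

Mean Ct: Col3 sham 26.280; Col3 ischemia-reperfusion 25.400; Tbp sham 16.885; Tbp ischemia-reperfusion 17.650
ΔCt(sham) = 26.280 − 16.885 = 9.395
ΔCt(ischemia-reperfusion) = 25.400 − 17.650 = 7.750
ΔΔCt = 7.750 − 9.395 = -1.645
Fold change = 2^(−(-1.645)) = 2^1.645 = 3.1275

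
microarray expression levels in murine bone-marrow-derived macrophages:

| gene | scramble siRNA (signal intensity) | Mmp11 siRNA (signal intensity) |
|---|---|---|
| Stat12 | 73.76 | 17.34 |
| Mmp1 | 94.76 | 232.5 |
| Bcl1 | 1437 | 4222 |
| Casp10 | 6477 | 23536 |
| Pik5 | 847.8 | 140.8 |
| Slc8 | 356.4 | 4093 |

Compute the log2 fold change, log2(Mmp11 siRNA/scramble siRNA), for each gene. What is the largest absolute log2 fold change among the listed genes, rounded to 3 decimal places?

3.522

log2(17.34/73.76) = -2.089  (Stat12)
log2(232.5/94.76) = 1.295  (Mmp1)
log2(4222/1437) = 1.555  (Bcl1)
log2(23536/6477) = 1.861  (Casp10)
log2(140.8/847.8) = -2.590  (Pik5)
log2(4093/356.4) = 3.522  (Slc8)
The largest magnitude belongs to Slc8.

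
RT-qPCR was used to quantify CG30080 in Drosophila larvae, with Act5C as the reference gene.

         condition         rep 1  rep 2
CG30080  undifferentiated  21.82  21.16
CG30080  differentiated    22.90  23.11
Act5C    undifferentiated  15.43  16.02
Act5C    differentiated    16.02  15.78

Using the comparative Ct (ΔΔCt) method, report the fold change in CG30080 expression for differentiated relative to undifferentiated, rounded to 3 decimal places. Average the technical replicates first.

Mean Ct: CG30080 undifferentiated 21.490; CG30080 differentiated 23.005; Act5C undifferentiated 15.725; Act5C differentiated 15.900
ΔCt(undifferentiated) = 21.490 − 15.725 = 5.765
ΔCt(differentiated) = 23.005 − 15.900 = 7.105
ΔΔCt = 7.105 − 5.765 = 1.340
Fold change = 2^(−1.340) = 0.3950

0.395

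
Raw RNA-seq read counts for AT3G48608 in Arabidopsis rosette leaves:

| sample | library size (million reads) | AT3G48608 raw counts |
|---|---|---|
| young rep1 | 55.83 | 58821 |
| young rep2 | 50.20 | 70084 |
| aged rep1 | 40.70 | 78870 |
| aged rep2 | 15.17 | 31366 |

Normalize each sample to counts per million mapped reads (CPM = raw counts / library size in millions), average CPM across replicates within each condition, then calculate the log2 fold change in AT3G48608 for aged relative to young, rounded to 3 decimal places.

0.709

CPM(young rep1) = 58821 / 55.83 = 1053.5733
CPM(young rep2) = 70084 / 50.20 = 1396.0956
CPM(aged rep1) = 78870 / 40.70 = 1937.8378
CPM(aged rep2) = 31366 / 15.17 = 2067.6335
mean CPM(young) = 1224.8345; mean CPM(aged) = 2002.7357
Fold change = 2002.7357 / 1224.8345 = 1.63511
log2(1.63511) = 0.7094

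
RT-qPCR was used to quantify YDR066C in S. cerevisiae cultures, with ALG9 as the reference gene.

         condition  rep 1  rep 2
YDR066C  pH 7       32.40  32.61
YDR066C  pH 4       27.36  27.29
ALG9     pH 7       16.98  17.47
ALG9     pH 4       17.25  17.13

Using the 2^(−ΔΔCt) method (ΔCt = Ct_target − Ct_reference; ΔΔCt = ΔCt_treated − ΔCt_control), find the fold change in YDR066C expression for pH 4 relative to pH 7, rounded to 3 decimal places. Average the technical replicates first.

Mean Ct: YDR066C pH 7 32.505; YDR066C pH 4 27.325; ALG9 pH 7 17.225; ALG9 pH 4 17.190
ΔCt(pH 7) = 32.505 − 17.225 = 15.280
ΔCt(pH 4) = 27.325 − 17.190 = 10.135
ΔΔCt = 10.135 − 15.280 = -5.145
Fold change = 2^(−(-5.145)) = 2^5.145 = 35.3834

35.383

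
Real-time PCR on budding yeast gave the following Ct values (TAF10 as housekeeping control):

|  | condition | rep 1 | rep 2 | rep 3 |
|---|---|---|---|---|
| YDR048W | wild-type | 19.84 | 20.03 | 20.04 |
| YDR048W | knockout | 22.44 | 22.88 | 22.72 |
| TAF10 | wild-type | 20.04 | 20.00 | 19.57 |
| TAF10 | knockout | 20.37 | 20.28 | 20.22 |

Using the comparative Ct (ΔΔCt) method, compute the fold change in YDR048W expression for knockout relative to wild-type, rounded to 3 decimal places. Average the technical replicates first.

0.204

Mean Ct: YDR048W wild-type 19.970; YDR048W knockout 22.680; TAF10 wild-type 19.870; TAF10 knockout 20.290
ΔCt(wild-type) = 19.970 − 19.870 = 0.100
ΔCt(knockout) = 22.680 − 20.290 = 2.390
ΔΔCt = 2.390 − 0.100 = 2.290
Fold change = 2^(−2.290) = 0.2045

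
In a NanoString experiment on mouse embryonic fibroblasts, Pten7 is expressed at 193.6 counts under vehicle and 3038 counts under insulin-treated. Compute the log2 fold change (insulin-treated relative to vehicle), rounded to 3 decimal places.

Fold change = 3038 / 193.6 = 15.6921
log2(15.6921) = 3.9720

3.972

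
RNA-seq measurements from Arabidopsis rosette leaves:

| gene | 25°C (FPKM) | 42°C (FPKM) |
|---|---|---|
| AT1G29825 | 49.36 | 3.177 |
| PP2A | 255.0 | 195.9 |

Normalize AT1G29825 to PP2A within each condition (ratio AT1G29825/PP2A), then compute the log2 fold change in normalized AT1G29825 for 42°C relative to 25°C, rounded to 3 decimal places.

-3.577

AT1G29825/PP2A (25°C) = 49.36 / 255.0 = 0.19357
AT1G29825/PP2A (42°C) = 3.177 / 195.9 = 0.016217
Fold change = 0.016217 / 0.19357 = 0.0838
log2(0.0838) = -3.5772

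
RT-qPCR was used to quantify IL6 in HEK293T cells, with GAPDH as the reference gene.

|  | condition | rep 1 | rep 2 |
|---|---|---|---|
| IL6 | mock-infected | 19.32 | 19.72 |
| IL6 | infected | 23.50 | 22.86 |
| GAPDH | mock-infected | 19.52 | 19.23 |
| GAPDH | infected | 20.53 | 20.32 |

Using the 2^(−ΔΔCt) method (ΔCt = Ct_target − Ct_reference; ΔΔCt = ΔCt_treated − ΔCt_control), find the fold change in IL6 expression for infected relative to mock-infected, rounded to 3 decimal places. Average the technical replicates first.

Mean Ct: IL6 mock-infected 19.520; IL6 infected 23.180; GAPDH mock-infected 19.375; GAPDH infected 20.425
ΔCt(mock-infected) = 19.520 − 19.375 = 0.145
ΔCt(infected) = 23.180 − 20.425 = 2.755
ΔΔCt = 2.755 − 0.145 = 2.610
Fold change = 2^(−2.610) = 0.1638

0.164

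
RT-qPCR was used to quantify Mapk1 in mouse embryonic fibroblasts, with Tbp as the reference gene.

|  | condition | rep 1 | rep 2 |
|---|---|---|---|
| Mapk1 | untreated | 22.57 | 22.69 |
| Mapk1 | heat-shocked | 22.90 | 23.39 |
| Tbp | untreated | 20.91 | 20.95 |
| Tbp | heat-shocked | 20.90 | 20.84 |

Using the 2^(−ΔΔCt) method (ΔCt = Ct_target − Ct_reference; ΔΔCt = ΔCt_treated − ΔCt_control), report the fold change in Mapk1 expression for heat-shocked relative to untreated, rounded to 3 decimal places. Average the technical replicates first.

Mean Ct: Mapk1 untreated 22.630; Mapk1 heat-shocked 23.145; Tbp untreated 20.930; Tbp heat-shocked 20.870
ΔCt(untreated) = 22.630 − 20.930 = 1.700
ΔCt(heat-shocked) = 23.145 − 20.870 = 2.275
ΔΔCt = 2.275 − 1.700 = 0.575
Fold change = 2^(−0.575) = 0.6713

0.671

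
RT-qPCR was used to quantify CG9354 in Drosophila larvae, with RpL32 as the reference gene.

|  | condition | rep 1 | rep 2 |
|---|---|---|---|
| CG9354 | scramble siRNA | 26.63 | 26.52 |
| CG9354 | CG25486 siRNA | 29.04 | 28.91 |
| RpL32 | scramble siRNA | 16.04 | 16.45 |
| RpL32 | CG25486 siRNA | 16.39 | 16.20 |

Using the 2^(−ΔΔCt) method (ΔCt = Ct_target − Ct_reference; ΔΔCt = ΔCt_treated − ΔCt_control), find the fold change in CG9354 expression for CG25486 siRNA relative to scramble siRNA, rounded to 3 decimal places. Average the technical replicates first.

Mean Ct: CG9354 scramble siRNA 26.575; CG9354 CG25486 siRNA 28.975; RpL32 scramble siRNA 16.245; RpL32 CG25486 siRNA 16.295
ΔCt(scramble siRNA) = 26.575 − 16.245 = 10.330
ΔCt(CG25486 siRNA) = 28.975 − 16.295 = 12.680
ΔΔCt = 12.680 − 10.330 = 2.350
Fold change = 2^(−2.350) = 0.1961

0.196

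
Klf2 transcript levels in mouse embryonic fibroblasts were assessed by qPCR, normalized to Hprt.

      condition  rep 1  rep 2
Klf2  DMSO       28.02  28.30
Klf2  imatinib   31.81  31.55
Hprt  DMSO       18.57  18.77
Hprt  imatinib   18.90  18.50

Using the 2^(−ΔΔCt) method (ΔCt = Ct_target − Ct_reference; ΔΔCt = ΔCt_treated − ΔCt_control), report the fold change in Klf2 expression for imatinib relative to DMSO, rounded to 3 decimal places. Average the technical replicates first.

0.089

Mean Ct: Klf2 DMSO 28.160; Klf2 imatinib 31.680; Hprt DMSO 18.670; Hprt imatinib 18.700
ΔCt(DMSO) = 28.160 − 18.670 = 9.490
ΔCt(imatinib) = 31.680 − 18.700 = 12.980
ΔΔCt = 12.980 − 9.490 = 3.490
Fold change = 2^(−3.490) = 0.0890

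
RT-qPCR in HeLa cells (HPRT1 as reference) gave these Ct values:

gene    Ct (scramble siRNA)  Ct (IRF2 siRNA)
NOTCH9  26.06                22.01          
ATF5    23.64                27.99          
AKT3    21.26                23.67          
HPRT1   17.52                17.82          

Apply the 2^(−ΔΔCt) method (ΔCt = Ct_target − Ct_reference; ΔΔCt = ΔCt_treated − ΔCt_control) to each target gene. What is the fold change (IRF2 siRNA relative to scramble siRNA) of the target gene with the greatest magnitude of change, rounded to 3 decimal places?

20.393

NOTCH9: ΔΔCt = (22.01−17.82) − (26.06−17.52) = 4.19 − 8.54 = -4.35; fold change = 2^4.35 = 20.393
ATF5: ΔΔCt = (27.99−17.82) − (23.64−17.52) = 10.17 − 6.12 = 4.05; fold change = 2^-4.05 = 0.060
AKT3: ΔΔCt = (23.67−17.82) − (21.26−17.52) = 5.85 − 3.74 = 2.11; fold change = 2^-2.11 = 0.232
NOTCH9 has the largest |ΔΔCt| = 4.35.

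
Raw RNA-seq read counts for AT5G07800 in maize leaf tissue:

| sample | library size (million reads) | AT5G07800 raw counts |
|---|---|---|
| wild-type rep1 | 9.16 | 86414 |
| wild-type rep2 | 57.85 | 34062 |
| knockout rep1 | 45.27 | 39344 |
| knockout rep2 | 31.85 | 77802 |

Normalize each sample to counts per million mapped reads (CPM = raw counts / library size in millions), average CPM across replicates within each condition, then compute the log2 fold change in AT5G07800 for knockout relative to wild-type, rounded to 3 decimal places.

CPM(wild-type rep1) = 86414 / 9.16 = 9433.8428
CPM(wild-type rep2) = 34062 / 57.85 = 588.7986
CPM(knockout rep1) = 39344 / 45.27 = 869.0965
CPM(knockout rep2) = 77802 / 31.85 = 2442.7630
mean CPM(wild-type) = 5011.3207; mean CPM(knockout) = 1655.9297
Fold change = 1655.9297 / 5011.3207 = 0.33044
log2(0.33044) = -1.5975

-1.598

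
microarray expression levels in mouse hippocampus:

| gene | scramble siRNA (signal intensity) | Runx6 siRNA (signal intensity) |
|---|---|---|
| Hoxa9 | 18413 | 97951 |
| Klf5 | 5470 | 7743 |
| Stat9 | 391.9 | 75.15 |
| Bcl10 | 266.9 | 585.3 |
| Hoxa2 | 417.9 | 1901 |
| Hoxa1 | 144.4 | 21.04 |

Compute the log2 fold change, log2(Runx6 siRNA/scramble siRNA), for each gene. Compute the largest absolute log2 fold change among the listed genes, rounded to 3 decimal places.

2.779

log2(97951/18413) = 2.411  (Hoxa9)
log2(7743/5470) = 0.501  (Klf5)
log2(75.15/391.9) = -2.383  (Stat9)
log2(585.3/266.9) = 1.133  (Bcl10)
log2(1901/417.9) = 2.186  (Hoxa2)
log2(21.04/144.4) = -2.779  (Hoxa1)
The largest magnitude belongs to Hoxa1.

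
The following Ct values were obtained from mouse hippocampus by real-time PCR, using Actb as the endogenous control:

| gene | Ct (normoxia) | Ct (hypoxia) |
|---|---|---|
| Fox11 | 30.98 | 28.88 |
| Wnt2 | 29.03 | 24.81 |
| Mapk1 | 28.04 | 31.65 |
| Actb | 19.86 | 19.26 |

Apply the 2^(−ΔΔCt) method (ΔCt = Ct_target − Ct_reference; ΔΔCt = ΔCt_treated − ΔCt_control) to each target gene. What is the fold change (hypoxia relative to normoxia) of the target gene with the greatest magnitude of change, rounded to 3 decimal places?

Fox11: ΔΔCt = (28.88−19.26) − (30.98−19.86) = 9.62 − 11.12 = -1.50; fold change = 2^1.50 = 2.828
Wnt2: ΔΔCt = (24.81−19.26) − (29.03−19.86) = 5.55 − 9.17 = -3.62; fold change = 2^3.62 = 12.295
Mapk1: ΔΔCt = (31.65−19.26) − (28.04−19.86) = 12.39 − 8.18 = 4.21; fold change = 2^-4.21 = 0.054
Mapk1 has the largest |ΔΔCt| = 4.21.

0.054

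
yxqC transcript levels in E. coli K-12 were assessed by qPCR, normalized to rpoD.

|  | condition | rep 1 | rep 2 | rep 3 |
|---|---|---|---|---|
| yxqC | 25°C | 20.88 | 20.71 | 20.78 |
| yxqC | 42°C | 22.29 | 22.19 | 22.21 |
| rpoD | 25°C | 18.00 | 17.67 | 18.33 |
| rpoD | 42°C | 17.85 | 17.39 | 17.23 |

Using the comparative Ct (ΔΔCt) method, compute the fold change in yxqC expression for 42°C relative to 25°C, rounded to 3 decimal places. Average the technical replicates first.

0.259

Mean Ct: yxqC 25°C 20.790; yxqC 42°C 22.230; rpoD 25°C 18.000; rpoD 42°C 17.490
ΔCt(25°C) = 20.790 − 18.000 = 2.790
ΔCt(42°C) = 22.230 − 17.490 = 4.740
ΔΔCt = 4.740 − 2.790 = 1.950
Fold change = 2^(−1.950) = 0.2588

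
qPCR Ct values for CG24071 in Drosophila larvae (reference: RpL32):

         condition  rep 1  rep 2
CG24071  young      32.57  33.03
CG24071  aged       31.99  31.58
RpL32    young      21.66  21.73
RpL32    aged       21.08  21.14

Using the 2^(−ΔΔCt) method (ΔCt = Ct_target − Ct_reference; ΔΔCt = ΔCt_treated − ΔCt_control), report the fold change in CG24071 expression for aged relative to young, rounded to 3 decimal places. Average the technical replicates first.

1.347

Mean Ct: CG24071 young 32.800; CG24071 aged 31.785; RpL32 young 21.695; RpL32 aged 21.110
ΔCt(young) = 32.800 − 21.695 = 11.105
ΔCt(aged) = 31.785 − 21.110 = 10.675
ΔΔCt = 10.675 − 11.105 = -0.430
Fold change = 2^(−(-0.430)) = 2^0.430 = 1.3472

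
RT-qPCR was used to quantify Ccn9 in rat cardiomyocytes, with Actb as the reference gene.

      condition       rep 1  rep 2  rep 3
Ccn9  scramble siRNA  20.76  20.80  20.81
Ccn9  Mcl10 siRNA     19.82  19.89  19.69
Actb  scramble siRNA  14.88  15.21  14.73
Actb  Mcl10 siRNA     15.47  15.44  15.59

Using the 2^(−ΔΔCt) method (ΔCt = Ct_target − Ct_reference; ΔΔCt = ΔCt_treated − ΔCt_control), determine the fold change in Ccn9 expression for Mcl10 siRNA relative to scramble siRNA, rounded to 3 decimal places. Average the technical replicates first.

Mean Ct: Ccn9 scramble siRNA 20.790; Ccn9 Mcl10 siRNA 19.800; Actb scramble siRNA 14.940; Actb Mcl10 siRNA 15.500
ΔCt(scramble siRNA) = 20.790 − 14.940 = 5.850
ΔCt(Mcl10 siRNA) = 19.800 − 15.500 = 4.300
ΔΔCt = 4.300 − 5.850 = -1.550
Fold change = 2^(−(-1.550)) = 2^1.550 = 2.9282

2.928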